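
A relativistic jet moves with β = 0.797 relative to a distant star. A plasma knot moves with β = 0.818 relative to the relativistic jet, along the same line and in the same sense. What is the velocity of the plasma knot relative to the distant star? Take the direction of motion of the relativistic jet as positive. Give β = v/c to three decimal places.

β = 0.978

With v = 0.797 and u' = 0.818 (in units of c),
u = (u' + v)/(1 + u'v/c²):
u = (0.818 + 0.797) / (1 + 0.818·0.797) = 1.6150/1.6519 = 0.9776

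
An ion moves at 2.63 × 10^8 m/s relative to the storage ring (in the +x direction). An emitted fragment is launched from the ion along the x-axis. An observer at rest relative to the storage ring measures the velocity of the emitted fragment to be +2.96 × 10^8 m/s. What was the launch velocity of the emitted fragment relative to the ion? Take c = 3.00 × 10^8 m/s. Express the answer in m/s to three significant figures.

v = 0.877c, u = 0.987c.
Invert the composition law: u' = (u − v)/(1 − uv/c²).
u' = (0.987 − 0.877) / (1 − (0.987)(0.877)) = 0.1100/0.1350 = 0.8147.
u' = 0.8147 × 3.00 × 10^8 m/s.

+2.44 × 10^8 m/s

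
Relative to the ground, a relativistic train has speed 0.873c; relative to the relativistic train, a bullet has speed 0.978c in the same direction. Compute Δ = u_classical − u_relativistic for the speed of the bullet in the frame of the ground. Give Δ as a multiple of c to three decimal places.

Galilean: u_cl = 0.978 + 0.873 = 1.8510.
Relativistic: u_rel = (0.978 + 0.873) / (1 + 0.978·0.873) = 1.8510/1.8538 = 0.9985.
Δ = 1.8510 − 0.9985 = 0.8525.
(The classical prediction exceeds c; the relativistic result does not.)

Δ = 0.853c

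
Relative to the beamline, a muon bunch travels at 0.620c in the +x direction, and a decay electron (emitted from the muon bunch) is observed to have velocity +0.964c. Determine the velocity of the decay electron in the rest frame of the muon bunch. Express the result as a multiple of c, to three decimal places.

Invert the composition law: u' = (u − v)/(1 − uv/c²).
u' = (0.964 − 0.620) / (1 − (0.964)(0.620)) = 0.3440/0.4023 = 0.8550.

+0.855c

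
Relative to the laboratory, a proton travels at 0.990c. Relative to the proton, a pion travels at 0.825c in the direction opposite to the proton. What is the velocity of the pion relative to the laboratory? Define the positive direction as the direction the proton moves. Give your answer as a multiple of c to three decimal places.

With v = 0.990 and u' = -0.825 (in units of c),
u = (u' + v)/(1 + u'v/c²):
u = (-0.825 + 0.990) / (1 + (-0.825)·0.990) = 0.1650/0.1832 = 0.9004
(Galilean addition would give +0.165c.)

+0.900c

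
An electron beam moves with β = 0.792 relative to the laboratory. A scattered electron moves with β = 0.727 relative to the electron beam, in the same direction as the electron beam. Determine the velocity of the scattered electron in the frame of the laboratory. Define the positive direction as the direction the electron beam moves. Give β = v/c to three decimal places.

β = 0.964

With v = 0.792 and u' = 0.727 (in units of c),
u = (u' + v)/(1 + u'v/c²):
u = (0.727 + 0.792) / (1 + 0.727·0.792) = 1.5190/1.5758 = 0.9640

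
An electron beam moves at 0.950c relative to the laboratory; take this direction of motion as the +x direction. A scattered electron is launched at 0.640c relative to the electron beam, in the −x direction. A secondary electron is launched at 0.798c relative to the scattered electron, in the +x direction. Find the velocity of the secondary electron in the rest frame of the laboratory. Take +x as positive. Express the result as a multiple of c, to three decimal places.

Apply u = (u' + v)/(1 + u'v/c²) successively, working outward toward the laboratory.
Start: velocity of the electron beam relative to the laboratory = 0.9500c.
Compose with the scattered electron (u' = -0.640 in the electron beam frame): u_1 = (-0.640 + 0.950) / (1 + (-0.640)·0.950) = 0.3100/0.3920 = 0.7908.
Compose with the secondary electron (u' = 0.798 in the scattered electron frame): u_2 = (0.798 + 0.791) / (1 + 0.798·0.791) = 1.5888/1.6311 = 0.9741.

+0.974c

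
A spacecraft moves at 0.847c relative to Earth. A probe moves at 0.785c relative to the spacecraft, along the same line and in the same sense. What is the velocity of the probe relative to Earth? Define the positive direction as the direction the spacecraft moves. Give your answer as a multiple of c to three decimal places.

With v = 0.847 and u' = 0.785 (in units of c),
u = (u' + v)/(1 + u'v/c²):
u = (0.785 + 0.847) / (1 + 0.785·0.847) = 1.6320/1.6649 = 0.9802

0.980c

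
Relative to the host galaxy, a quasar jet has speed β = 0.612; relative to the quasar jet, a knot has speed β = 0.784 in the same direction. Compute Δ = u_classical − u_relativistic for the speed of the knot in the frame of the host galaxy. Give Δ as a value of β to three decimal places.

Galilean: u_cl = 0.784 + 0.612 = 1.3960.
Relativistic: u_rel = (0.784 + 0.612) / (1 + 0.784·0.612) = 1.3960/1.4798 = 0.9434.
Δ = 1.3960 − 0.9434 = 0.4526.
(The classical prediction exceeds c; the relativistic result does not.)

Δ = 0.453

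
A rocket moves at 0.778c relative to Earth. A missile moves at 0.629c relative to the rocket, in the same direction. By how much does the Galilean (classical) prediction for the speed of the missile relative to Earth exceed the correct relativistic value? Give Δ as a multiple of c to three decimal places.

Δ = 0.462c

Galilean: u_cl = 0.629 + 0.778 = 1.4070.
Relativistic: u_rel = (0.629 + 0.778) / (1 + 0.629·0.778) = 1.4070/1.4894 = 0.9447.
Δ = 1.4070 − 0.9447 = 0.4623.
(The classical prediction exceeds c; the relativistic result does not.)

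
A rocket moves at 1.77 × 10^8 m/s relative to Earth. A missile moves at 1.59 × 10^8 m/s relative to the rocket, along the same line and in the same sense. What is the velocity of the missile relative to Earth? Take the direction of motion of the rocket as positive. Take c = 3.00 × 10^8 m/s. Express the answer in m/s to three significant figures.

2.56 × 10^8 m/s

In units of c (dividing by 3.00 × 10^8 m/s): v = 0.590, u' = 0.530.
u = (u' + v)/(1 + u'v/c²):
u = (0.530 + 0.590) / (1 + 0.530·0.590) = 1.1200/1.3127 = 0.8532
Converting back: u = 0.8532 × 3.00 × 10^8 m/s.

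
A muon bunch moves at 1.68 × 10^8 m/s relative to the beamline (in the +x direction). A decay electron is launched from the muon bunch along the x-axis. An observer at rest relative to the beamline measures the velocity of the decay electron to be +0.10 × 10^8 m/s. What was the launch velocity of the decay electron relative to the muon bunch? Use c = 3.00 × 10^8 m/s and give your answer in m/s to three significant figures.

v = 0.560c, u = 0.033c.
Invert the composition law: u' = (u − v)/(1 − uv/c²).
u' = (0.033 − 0.560) / (1 − (0.033)(0.560)) = -0.5267/0.9813 = -0.5367.
u' = -0.5367 × 3.00 × 10^8 m/s.

-1.61 × 10^8 m/s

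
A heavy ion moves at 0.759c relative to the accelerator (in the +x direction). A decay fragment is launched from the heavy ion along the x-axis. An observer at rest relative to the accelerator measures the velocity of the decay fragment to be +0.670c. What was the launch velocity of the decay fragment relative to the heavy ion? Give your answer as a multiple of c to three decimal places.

-0.181c

Invert the composition law: u' = (u − v)/(1 − uv/c²).
u' = (0.670 − 0.759) / (1 − (0.670)(0.759)) = -0.0890/0.4915 = -0.1811.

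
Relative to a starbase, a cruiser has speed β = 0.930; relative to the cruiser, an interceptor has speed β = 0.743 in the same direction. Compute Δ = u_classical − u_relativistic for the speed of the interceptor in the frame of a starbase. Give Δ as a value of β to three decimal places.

Galilean: u_cl = 0.743 + 0.930 = 1.6730.
Relativistic: u_rel = (0.743 + 0.930) / (1 + 0.743·0.930) = 1.6730/1.6910 = 0.9894.
Δ = 1.6730 − 0.9894 = 0.6836.
(The classical prediction exceeds c; the relativistic result does not.)

Δ = 0.684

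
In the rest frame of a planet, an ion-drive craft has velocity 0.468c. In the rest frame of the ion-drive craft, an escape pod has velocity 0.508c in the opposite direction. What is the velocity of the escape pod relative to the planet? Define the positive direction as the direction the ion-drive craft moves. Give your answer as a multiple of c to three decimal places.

With v = 0.468 and u' = -0.508 (in units of c),
u = (u' + v)/(1 + u'v/c²):
u = (-0.508 + 0.468) / (1 + (-0.508)·0.468) = -0.0400/0.7623 = -0.0525

-0.052c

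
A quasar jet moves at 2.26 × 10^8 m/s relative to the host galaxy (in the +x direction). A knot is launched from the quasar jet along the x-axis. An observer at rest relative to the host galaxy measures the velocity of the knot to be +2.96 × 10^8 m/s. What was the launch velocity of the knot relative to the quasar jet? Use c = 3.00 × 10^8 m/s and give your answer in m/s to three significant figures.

+2.73 × 10^8 m/s

v = 0.753c, u = 0.987c.
Invert the composition law: u' = (u − v)/(1 − uv/c²).
u' = (0.987 − 0.753) / (1 − (0.987)(0.753)) = 0.2333/0.2567 = 0.9089.
u' = 0.9089 × 3.00 × 10^8 m/s.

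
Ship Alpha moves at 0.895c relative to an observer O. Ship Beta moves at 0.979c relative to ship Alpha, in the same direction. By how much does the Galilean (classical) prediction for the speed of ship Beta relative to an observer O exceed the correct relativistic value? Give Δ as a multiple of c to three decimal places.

Galilean: u_cl = 0.979 + 0.895 = 1.8740.
Relativistic: u_rel = (0.979 + 0.895) / (1 + 0.979·0.895) = 1.8740/1.8762 = 0.9988.
Δ = 1.8740 − 0.9988 = 0.8752.
(The classical prediction exceeds c; the relativistic result does not.)

Δ = 0.875c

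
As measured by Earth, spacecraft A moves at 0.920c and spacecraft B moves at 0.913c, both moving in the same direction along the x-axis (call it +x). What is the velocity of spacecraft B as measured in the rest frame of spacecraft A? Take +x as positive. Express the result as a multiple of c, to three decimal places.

β_A = 0.920, β_B = 0.913.
Transform to A's frame with the inverse velocity-addition law: u' = (u − v)/(1 − uv/c²), taking u = β_B and v = β_A.
u' = (0.913 − 0.920) / (1 − (0.920)(0.913)) = -0.0070/0.1600 = -0.0437.

-0.044c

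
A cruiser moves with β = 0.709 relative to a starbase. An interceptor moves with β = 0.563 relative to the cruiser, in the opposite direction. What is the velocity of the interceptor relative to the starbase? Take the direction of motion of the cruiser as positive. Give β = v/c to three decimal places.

With v = 0.709 and u' = -0.563 (in units of c),
u = (u' + v)/(1 + u'v/c²):
u = (-0.563 + 0.709) / (1 + (-0.563)·0.709) = 0.1460/0.6008 = 0.2430
(Galilean addition would give +0.146c.)

β = +0.243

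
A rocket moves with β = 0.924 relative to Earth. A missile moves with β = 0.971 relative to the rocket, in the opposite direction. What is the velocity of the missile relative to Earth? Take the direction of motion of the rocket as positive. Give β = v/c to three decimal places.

With v = 0.924 and u' = -0.971 (in units of c),
u = (u' + v)/(1 + u'v/c²):
u = (-0.971 + 0.924) / (1 + (-0.971)·0.924) = -0.0470/0.1028 = -0.4572

β = -0.457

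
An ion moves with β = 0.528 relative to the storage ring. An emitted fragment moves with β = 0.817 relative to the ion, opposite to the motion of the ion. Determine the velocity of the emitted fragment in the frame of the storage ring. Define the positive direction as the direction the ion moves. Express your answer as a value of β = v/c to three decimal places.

With v = 0.528 and u' = -0.817 (in units of c),
u = (u' + v)/(1 + u'v/c²):
u = (-0.817 + 0.528) / (1 + (-0.817)·0.528) = -0.2890/0.5686 = -0.5082

β = -0.508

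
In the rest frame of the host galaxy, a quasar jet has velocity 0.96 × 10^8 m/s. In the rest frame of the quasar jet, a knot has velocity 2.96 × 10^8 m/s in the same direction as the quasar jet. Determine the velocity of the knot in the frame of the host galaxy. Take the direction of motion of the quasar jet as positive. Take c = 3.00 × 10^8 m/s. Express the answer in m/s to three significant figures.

In units of c (dividing by 3.00 × 10^8 m/s): v = 0.320, u' = 0.987.
u = (u' + v)/(1 + u'v/c²):
u = (0.987 + 0.320) / (1 + 0.987·0.320) = 1.3067/1.3157 = 0.9931
Converting back: u = 0.9931 × 3.00 × 10^8 m/s.

2.98 × 10^8 m/s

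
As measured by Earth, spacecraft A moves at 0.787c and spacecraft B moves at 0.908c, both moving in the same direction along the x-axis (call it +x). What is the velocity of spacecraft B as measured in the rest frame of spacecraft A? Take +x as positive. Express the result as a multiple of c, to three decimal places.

β_A = 0.787, β_B = 0.908.
Transform to A's frame with the inverse velocity-addition law: u' = (u − v)/(1 − uv/c²), taking u = β_B and v = β_A.
u' = (0.908 − 0.787) / (1 − (0.787)(0.908)) = 0.1210/0.2854 = 0.4240.

+0.424c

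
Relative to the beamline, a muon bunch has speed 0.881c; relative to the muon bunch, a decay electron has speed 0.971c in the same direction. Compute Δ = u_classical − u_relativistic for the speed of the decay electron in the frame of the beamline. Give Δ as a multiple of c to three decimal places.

Galilean: u_cl = 0.971 + 0.881 = 1.8520.
Relativistic: u_rel = (0.971 + 0.881) / (1 + 0.971·0.881) = 1.8520/1.8555 = 0.9981.
Δ = 1.8520 − 0.9981 = 0.8539.
(The classical prediction exceeds c; the relativistic result does not.)

Δ = 0.854c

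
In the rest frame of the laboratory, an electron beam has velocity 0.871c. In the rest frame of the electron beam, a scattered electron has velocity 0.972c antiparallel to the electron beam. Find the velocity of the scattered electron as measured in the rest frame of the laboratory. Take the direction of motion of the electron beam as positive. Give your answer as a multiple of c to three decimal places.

-0.658c

With v = 0.871 and u' = -0.972 (in units of c),
u = (u' + v)/(1 + u'v/c²):
u = (-0.972 + 0.871) / (1 + (-0.972)·0.871) = -0.1010/0.1534 = -0.6585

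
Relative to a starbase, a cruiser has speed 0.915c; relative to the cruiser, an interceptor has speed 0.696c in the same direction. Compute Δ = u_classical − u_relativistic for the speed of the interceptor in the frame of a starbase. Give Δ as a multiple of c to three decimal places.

Galilean: u_cl = 0.696 + 0.915 = 1.6110.
Relativistic: u_rel = (0.696 + 0.915) / (1 + 0.696·0.915) = 1.6110/1.6368 = 0.9842.
Δ = 1.6110 − 0.9842 = 0.6268.
(The classical prediction exceeds c; the relativistic result does not.)

Δ = 0.627c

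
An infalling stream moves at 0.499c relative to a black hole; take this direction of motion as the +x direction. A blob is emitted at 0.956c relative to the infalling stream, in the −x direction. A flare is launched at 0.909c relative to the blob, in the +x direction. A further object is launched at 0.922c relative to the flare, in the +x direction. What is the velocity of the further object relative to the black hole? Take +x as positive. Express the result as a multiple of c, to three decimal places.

Apply u = (u' + v)/(1 + u'v/c²) successively, working outward toward the black hole.
Start: velocity of the infalling stream relative to the black hole = 0.4990c.
Compose with the blob (u' = -0.956 in the infalling stream frame): u_1 = (-0.956 + 0.499) / (1 + (-0.956)·0.499) = -0.4570/0.5230 = -0.8739.
Compose with the flare (u' = 0.909 in the blob frame): u_2 = (0.909 + (-0.874)) / (1 + 0.909·(-0.874)) = 0.0351/0.2056 = 0.1708.
Compose with the further object (u' = 0.922 in the flare frame): u_3 = (0.922 + 0.171) / (1 + 0.922·0.171) = 1.0928/1.1575 = 0.9441.

+0.944c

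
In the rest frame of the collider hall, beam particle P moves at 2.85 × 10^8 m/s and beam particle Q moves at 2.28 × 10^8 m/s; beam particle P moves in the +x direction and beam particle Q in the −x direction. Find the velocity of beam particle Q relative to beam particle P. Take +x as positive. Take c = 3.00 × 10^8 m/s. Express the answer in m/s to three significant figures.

-2.98 × 10^8 m/s

β_A = 0.950, β_B = -0.760 (dividing each by c = 3.00 × 10^8 m/s).
Transform to A's frame with the inverse velocity-addition law: u' = (u − v)/(1 − uv/c²), taking u = β_B and v = β_A.
u' = (-0.760 − 0.950) / (1 − (0.950)(-0.760)) = -1.7100/1.7220 = -0.9930.
u' = -0.9930 × 3.00 × 10^8 m/s.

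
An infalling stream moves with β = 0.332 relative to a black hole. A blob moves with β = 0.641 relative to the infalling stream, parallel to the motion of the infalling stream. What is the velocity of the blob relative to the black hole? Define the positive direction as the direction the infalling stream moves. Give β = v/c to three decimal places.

With v = 0.332 and u' = 0.641 (in units of c),
u = (u' + v)/(1 + u'v/c²):
u = (0.641 + 0.332) / (1 + 0.641·0.332) = 0.9730/1.2128 = 0.8023
(Galilean addition would give +0.973c.)

β = 0.802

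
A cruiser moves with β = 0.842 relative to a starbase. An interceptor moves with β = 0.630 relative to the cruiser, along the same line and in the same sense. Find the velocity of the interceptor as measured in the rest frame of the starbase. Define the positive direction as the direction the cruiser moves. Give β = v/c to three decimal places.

β = 0.962

With v = 0.842 and u' = 0.630 (in units of c),
u = (u' + v)/(1 + u'v/c²):
u = (0.630 + 0.842) / (1 + 0.630·0.842) = 1.4720/1.5305 = 0.9618
(Galilean addition would give +1.472c, exceeding c.)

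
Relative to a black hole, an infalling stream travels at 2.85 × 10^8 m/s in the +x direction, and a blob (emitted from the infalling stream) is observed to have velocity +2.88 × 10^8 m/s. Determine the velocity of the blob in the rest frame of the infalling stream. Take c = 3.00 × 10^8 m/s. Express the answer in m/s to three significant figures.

v = 0.950c, u = 0.960c.
Invert the composition law: u' = (u − v)/(1 − uv/c²).
u' = (0.960 − 0.950) / (1 − (0.960)(0.950)) = 0.0100/0.0880 = 0.1136.
u' = 0.1136 × 3.00 × 10^8 m/s.

+3.41 × 10^7 m/s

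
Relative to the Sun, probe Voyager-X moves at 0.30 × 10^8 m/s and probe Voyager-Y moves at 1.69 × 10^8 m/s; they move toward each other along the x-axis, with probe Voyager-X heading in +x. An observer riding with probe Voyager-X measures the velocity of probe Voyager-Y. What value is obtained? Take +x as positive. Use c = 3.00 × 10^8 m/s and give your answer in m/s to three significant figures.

-1.88 × 10^8 m/s

β_A = 0.100, β_B = -0.563 (dividing each by c = 3.00 × 10^8 m/s).
Transform to A's frame with the inverse velocity-addition law: u' = (u − v)/(1 − uv/c²), taking u = β_B and v = β_A.
u' = (-0.563 − 0.100) / (1 − (0.100)(-0.563)) = -0.6633/1.0563 = -0.6280.
u' = -0.6280 × 3.00 × 10^8 m/s.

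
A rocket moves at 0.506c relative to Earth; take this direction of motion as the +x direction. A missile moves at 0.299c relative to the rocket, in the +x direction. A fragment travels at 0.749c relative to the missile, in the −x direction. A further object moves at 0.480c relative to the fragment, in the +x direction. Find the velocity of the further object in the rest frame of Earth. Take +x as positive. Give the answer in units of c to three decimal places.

Apply u = (u' + v)/(1 + u'v/c²) successively, working outward toward Earth.
Start: velocity of the rocket relative to Earth = 0.5060c.
Compose with the missile (u' = 0.299 in the rocket frame): u_1 = (0.299 + 0.506) / (1 + 0.299·0.506) = 0.8050/1.1513 = 0.6992.
Compose with the fragment (u' = -0.749 in the missile frame): u_2 = (-0.749 + 0.699) / (1 + (-0.749)·0.699) = -0.0498/0.4763 = -0.1045.
Compose with the further object (u' = 0.480 in the fragment frame): u_3 = (0.480 + (-0.105)) / (1 + 0.480·(-0.105)) = 0.3755/0.9498 = 0.3953.

+0.395c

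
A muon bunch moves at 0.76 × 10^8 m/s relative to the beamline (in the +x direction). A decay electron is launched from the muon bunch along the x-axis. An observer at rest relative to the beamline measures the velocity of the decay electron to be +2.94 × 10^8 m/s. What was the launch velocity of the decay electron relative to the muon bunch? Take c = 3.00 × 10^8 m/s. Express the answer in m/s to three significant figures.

+2.90 × 10^8 m/s

v = 0.253c, u = 0.980c.
Invert the composition law: u' = (u − v)/(1 − uv/c²).
u' = (0.980 − 0.253) / (1 − (0.980)(0.253)) = 0.7267/0.7517 = 0.9667.
u' = 0.9667 × 3.00 × 10^8 m/s.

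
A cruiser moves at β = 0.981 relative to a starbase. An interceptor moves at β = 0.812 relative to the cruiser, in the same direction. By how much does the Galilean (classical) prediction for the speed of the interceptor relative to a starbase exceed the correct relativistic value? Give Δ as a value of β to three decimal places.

Δ = 0.795

Galilean: u_cl = 0.812 + 0.981 = 1.7930.
Relativistic: u_rel = (0.812 + 0.981) / (1 + 0.812·0.981) = 1.7930/1.7966 = 0.9980.
Δ = 1.7930 − 0.9980 = 0.7950.
(The classical prediction exceeds c; the relativistic result does not.)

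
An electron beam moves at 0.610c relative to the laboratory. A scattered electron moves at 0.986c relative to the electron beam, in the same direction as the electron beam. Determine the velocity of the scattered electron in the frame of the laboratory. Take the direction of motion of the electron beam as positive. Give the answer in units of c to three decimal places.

0.997c

With v = 0.610 and u' = 0.986 (in units of c),
u = (u' + v)/(1 + u'v/c²):
u = (0.986 + 0.610) / (1 + 0.986·0.610) = 1.5960/1.6015 = 0.9966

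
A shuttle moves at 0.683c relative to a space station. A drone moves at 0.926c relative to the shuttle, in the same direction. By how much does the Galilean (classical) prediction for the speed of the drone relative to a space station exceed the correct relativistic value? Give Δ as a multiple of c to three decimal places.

Δ = 0.623c

Galilean: u_cl = 0.926 + 0.683 = 1.6090.
Relativistic: u_rel = (0.926 + 0.683) / (1 + 0.926·0.683) = 1.6090/1.6325 = 0.9856.
Δ = 1.6090 − 0.9856 = 0.6234.
(The classical prediction exceeds c; the relativistic result does not.)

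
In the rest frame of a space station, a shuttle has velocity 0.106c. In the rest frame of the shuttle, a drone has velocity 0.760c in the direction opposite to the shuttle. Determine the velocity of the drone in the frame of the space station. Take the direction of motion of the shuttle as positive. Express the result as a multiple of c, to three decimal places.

-0.711c

With v = 0.106 and u' = -0.760 (in units of c),
u = (u' + v)/(1 + u'v/c²):
u = (-0.760 + 0.106) / (1 + (-0.760)·0.106) = -0.6540/0.9194 = -0.7113
(Galilean addition would give -0.654c.)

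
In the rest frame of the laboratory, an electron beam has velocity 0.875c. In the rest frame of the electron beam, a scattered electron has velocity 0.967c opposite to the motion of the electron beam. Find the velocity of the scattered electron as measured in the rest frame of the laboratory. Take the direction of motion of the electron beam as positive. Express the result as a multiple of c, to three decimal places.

With v = 0.875 and u' = -0.967 (in units of c),
u = (u' + v)/(1 + u'v/c²):
u = (-0.967 + 0.875) / (1 + (-0.967)·0.875) = -0.0920/0.1539 = -0.5979

-0.598c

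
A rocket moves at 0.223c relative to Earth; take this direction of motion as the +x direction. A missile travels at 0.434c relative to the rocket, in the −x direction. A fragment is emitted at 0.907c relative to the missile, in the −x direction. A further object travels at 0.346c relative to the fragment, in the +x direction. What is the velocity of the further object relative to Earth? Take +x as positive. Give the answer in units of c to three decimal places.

-0.883c

Apply u = (u' + v)/(1 + u'v/c²) successively, working outward toward Earth.
Start: velocity of the rocket relative to Earth = 0.2230c.
Compose with the missile (u' = -0.434 in the rocket frame): u_1 = (-0.434 + 0.223) / (1 + (-0.434)·0.223) = -0.2110/0.9032 = -0.2336.
Compose with the fragment (u' = -0.907 in the missile frame): u_2 = (-0.907 + (-0.234)) / (1 + (-0.907)·(-0.234)) = -1.1406/1.2119 = -0.9412.
Compose with the further object (u' = 0.346 in the fragment frame): u_3 = (0.346 + (-0.941)) / (1 + 0.346·(-0.941)) = -0.5952/0.6743 = -0.8826.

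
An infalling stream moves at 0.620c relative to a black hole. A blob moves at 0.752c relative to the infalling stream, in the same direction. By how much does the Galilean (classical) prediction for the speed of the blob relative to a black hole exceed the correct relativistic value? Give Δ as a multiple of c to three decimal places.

Galilean: u_cl = 0.752 + 0.620 = 1.3720.
Relativistic: u_rel = (0.752 + 0.620) / (1 + 0.752·0.620) = 1.3720/1.4662 = 0.9357.
Δ = 1.3720 − 0.9357 = 0.4363.
(The classical prediction exceeds c; the relativistic result does not.)

Δ = 0.436c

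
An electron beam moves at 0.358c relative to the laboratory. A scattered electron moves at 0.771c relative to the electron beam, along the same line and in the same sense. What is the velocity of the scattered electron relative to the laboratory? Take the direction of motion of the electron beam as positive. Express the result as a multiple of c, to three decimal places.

0.885c

With v = 0.358 and u' = 0.771 (in units of c),
u = (u' + v)/(1 + u'v/c²):
u = (0.771 + 0.358) / (1 + 0.771·0.358) = 1.1290/1.2760 = 0.8848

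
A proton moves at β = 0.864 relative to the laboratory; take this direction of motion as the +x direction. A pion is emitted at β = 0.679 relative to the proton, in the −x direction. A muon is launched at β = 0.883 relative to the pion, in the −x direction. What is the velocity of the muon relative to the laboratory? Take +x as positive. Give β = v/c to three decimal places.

Apply u = (u' + v)/(1 + u'v/c²) successively, working outward toward the laboratory.
Start: velocity of the proton relative to the laboratory = 0.8640c.
Compose with the pion (u' = -0.679 in the proton frame): u_1 = (-0.679 + 0.864) / (1 + (-0.679)·0.864) = 0.1850/0.4133 = 0.4476.
Compose with the muon (u' = -0.883 in the pion frame): u_2 = (-0.883 + 0.448) / (1 + (-0.883)·0.448) = -0.4354/0.6048 = -0.7200.

β = -0.720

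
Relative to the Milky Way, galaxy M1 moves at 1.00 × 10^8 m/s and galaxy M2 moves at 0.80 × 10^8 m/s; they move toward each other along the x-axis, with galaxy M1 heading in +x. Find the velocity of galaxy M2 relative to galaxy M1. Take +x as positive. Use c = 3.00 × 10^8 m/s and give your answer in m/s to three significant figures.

-1.65 × 10^8 m/s

β_A = 0.333, β_B = -0.267 (dividing each by c = 3.00 × 10^8 m/s).
Transform to A's frame with the inverse velocity-addition law: u' = (u − v)/(1 − uv/c²), taking u = β_B and v = β_A.
u' = (-0.267 − 0.333) / (1 − (0.333)(-0.267)) = -0.6000/1.0889 = -0.5510.
u' = -0.5510 × 3.00 × 10^8 m/s.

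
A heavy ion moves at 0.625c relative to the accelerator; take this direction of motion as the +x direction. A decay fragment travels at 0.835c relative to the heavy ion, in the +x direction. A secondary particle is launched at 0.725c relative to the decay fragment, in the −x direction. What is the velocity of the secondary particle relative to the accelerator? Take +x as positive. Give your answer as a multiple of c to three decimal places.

Apply u = (u' + v)/(1 + u'v/c²) successively, working outward toward the accelerator.
Start: velocity of the heavy ion relative to the accelerator = 0.6250c.
Compose with the decay fragment (u' = 0.835 in the heavy ion frame): u_1 = (0.835 + 0.625) / (1 + 0.835·0.625) = 1.4600/1.5219 = 0.9593.
Compose with the secondary particle (u' = -0.725 in the decay fragment frame): u_2 = (-0.725 + 0.959) / (1 + (-0.725)·0.959) = 0.2343/0.3045 = 0.7697.

+0.770c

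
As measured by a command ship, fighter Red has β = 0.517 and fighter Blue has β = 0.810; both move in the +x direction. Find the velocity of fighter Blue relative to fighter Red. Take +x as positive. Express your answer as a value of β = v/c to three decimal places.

β = +0.504

β_A = 0.517, β_B = 0.810.
Transform to A's frame with the inverse velocity-addition law: u' = (u − v)/(1 − uv/c²), taking u = β_B and v = β_A.
u' = (0.810 − 0.517) / (1 − (0.517)(0.810)) = 0.2930/0.5812 = 0.5041.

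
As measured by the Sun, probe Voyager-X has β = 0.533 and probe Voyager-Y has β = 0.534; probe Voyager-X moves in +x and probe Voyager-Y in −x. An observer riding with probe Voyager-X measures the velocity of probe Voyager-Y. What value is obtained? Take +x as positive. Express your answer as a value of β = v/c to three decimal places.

β_A = 0.533, β_B = -0.534.
Transform to A's frame with the inverse velocity-addition law: u' = (u − v)/(1 − uv/c²), taking u = β_B and v = β_A.
u' = (-0.534 − 0.533) / (1 − (0.533)(-0.534)) = -1.0670/1.2846 = -0.8306.

β = -0.831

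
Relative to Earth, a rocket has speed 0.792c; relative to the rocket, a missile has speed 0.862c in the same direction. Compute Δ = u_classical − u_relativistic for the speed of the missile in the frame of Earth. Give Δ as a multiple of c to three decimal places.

Galilean: u_cl = 0.862 + 0.792 = 1.6540.
Relativistic: u_rel = (0.862 + 0.792) / (1 + 0.862·0.792) = 1.6540/1.6827 = 0.9829.
Δ = 1.6540 − 0.9829 = 0.6711.
(The classical prediction exceeds c; the relativistic result does not.)

Δ = 0.671c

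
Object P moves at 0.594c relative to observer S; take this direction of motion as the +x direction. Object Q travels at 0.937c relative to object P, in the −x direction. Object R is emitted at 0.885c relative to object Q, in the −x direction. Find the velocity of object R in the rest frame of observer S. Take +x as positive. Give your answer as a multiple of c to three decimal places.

Apply u = (u' + v)/(1 + u'v/c²) successively, working outward toward observer S.
Start: velocity of object P relative to observer S = 0.5940c.
Compose with object Q (u' = -0.937 in object P frame): u_1 = (-0.937 + 0.594) / (1 + (-0.937)·0.594) = -0.3430/0.4434 = -0.7735.
Compose with object R (u' = -0.885 in object Q frame): u_2 = (-0.885 + (-0.774)) / (1 + (-0.885)·(-0.774)) = -1.6585/1.6846 = -0.9845.

-0.985c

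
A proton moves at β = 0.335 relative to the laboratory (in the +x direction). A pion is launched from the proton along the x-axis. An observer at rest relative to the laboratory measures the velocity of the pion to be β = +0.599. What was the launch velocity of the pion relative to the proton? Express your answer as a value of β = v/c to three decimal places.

Invert the composition law: u' = (u − v)/(1 − uv/c²).
u' = (0.599 − 0.335) / (1 − (0.599)(0.335)) = 0.2640/0.7993 = 0.3303.

β = +0.330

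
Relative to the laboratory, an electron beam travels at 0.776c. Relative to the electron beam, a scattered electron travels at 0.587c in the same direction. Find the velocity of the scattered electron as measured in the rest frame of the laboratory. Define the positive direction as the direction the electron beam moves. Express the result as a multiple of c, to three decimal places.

0.936c

With v = 0.776 and u' = 0.587 (in units of c),
u = (u' + v)/(1 + u'v/c²):
u = (0.587 + 0.776) / (1 + 0.587·0.776) = 1.3630/1.4555 = 0.9364
(Galilean addition would give +1.363c, exceeding c.)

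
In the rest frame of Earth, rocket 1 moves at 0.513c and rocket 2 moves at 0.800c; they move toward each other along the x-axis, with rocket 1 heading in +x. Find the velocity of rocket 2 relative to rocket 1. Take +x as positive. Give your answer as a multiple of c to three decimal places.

β_A = 0.513, β_B = -0.800.
Transform to A's frame with the inverse velocity-addition law: u' = (u − v)/(1 − uv/c²), taking u = β_B and v = β_A.
u' = (-0.800 − 0.513) / (1 − (0.513)(-0.800)) = -1.3130/1.4104 = -0.9309.

-0.931c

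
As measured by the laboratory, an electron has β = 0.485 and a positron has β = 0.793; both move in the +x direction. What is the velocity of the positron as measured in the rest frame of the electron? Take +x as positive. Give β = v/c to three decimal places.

β = +0.500

β_A = 0.485, β_B = 0.793.
Transform to A's frame with the inverse velocity-addition law: u' = (u − v)/(1 − uv/c²), taking u = β_B and v = β_A.
u' = (0.793 − 0.485) / (1 − (0.485)(0.793)) = 0.3080/0.6154 = 0.5005.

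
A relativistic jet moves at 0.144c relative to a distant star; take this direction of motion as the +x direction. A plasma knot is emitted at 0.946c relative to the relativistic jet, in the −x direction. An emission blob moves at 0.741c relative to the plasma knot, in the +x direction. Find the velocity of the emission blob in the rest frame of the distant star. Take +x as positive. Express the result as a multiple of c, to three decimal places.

-0.601c

Apply u = (u' + v)/(1 + u'v/c²) successively, working outward toward the distant star.
Start: velocity of the relativistic jet relative to the distant star = 0.1440c.
Compose with the plasma knot (u' = -0.946 in the relativistic jet frame): u_1 = (-0.946 + 0.144) / (1 + (-0.946)·0.144) = -0.8020/0.8638 = -0.9285.
Compose with the emission blob (u' = 0.741 in the plasma knot frame): u_2 = (0.741 + (-0.928)) / (1 + 0.741·(-0.928)) = -0.1875/0.3120 = -0.6009.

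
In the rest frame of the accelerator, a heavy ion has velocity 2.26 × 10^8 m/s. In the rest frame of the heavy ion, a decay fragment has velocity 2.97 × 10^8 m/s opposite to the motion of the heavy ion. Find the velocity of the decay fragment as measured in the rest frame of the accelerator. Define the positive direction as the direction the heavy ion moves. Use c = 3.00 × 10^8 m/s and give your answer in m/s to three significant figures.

In units of c (dividing by 3.00 × 10^8 m/s): v = 0.753, u' = -0.990.
u = (u' + v)/(1 + u'v/c²):
u = (-0.990 + 0.753) / (1 + (-0.990)·0.753) = -0.2367/0.2542 = -0.9310
Converting back: u = -0.9310 × 3.00 × 10^8 m/s.

-2.79 × 10^8 m/s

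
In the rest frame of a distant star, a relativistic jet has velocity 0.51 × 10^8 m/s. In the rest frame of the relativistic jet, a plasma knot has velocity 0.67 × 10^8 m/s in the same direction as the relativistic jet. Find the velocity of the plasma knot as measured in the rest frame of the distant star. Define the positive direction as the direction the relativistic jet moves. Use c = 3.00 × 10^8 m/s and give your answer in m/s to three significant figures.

1.14 × 10^8 m/s

In units of c (dividing by 3.00 × 10^8 m/s): v = 0.170, u' = 0.223.
u = (u' + v)/(1 + u'v/c²):
u = (0.223 + 0.170) / (1 + 0.223·0.170) = 0.3933/1.0380 = 0.3789
(Galilean addition would give +0.393c.)
Converting back: u = 0.3789 × 3.00 × 10^8 m/s.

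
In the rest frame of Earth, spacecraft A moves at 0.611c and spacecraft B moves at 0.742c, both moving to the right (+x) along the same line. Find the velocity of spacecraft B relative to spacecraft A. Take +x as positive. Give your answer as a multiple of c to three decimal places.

β_A = 0.611, β_B = 0.742.
Transform to A's frame with the inverse velocity-addition law: u' = (u − v)/(1 − uv/c²), taking u = β_B and v = β_A.
u' = (0.742 − 0.611) / (1 − (0.611)(0.742)) = 0.1310/0.5466 = 0.2396.

+0.240c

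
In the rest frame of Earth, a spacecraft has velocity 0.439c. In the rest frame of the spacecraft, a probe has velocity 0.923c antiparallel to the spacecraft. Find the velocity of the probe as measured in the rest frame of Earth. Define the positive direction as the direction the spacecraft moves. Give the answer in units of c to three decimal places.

With v = 0.439 and u' = -0.923 (in units of c),
u = (u' + v)/(1 + u'v/c²):
u = (-0.923 + 0.439) / (1 + (-0.923)·0.439) = -0.4840/0.5948 = -0.8137

-0.814c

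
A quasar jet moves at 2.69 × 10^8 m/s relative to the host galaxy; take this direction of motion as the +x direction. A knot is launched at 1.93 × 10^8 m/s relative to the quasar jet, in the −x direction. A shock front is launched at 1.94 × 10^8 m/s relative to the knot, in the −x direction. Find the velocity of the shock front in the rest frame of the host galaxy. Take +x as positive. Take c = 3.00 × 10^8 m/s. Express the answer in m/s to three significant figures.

-2.35 × 10^7 m/s

Apply u = (u' + v)/(1 + u'v/c²) successively, working outward toward the host galaxy.
(Dividing each given speed by c = 3.00 × 10^8 m/s to work in units of c.)
Start: velocity of the quasar jet relative to the host galaxy = 0.8967c.
Compose with the knot (u' = -0.643 in the quasar jet frame): u_1 = (-0.643 + 0.897) / (1 + (-0.643)·0.897) = 0.2533/0.4231 = 0.5987.
Compose with the shock front (u' = -0.647 in the knot frame): u_2 = (-0.647 + 0.599) / (1 + (-0.647)·0.599) = -0.0480/0.6128 = -0.0783.
So u = -0.0783 × 3.00 × 10^8 m/s.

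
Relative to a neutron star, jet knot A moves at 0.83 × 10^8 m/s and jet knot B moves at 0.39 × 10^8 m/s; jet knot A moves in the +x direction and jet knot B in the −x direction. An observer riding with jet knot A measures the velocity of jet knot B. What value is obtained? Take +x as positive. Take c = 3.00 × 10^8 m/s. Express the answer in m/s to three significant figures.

β_A = 0.277, β_B = -0.130 (dividing each by c = 3.00 × 10^8 m/s).
Transform to A's frame with the inverse velocity-addition law: u' = (u − v)/(1 − uv/c²), taking u = β_B and v = β_A.
u' = (-0.130 − 0.277) / (1 − (0.277)(-0.130)) = -0.4067/1.0360 = -0.3925.
u' = -0.3925 × 3.00 × 10^8 m/s.

-1.18 × 10^8 m/s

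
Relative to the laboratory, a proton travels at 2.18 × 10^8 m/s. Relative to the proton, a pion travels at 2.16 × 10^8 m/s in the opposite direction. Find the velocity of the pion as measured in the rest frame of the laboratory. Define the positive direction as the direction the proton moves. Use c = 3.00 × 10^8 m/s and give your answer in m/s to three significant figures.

+4.19 × 10^6 m/s

In units of c (dividing by 3.00 × 10^8 m/s): v = 0.727, u' = -0.720.
u = (u' + v)/(1 + u'v/c²):
u = (-0.720 + 0.727) / (1 + (-0.720)·0.727) = 0.0067/0.4768 = 0.0140
Converting back: u = 0.0140 × 3.00 × 10^8 m/s.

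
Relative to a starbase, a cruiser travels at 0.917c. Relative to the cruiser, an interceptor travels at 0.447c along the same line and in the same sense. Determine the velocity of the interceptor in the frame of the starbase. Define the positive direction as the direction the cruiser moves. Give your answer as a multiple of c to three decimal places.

0.967c

With v = 0.917 and u' = 0.447 (in units of c),
u = (u' + v)/(1 + u'v/c²):
u = (0.447 + 0.917) / (1 + 0.447·0.917) = 1.3640/1.4099 = 0.9674
(Galilean addition would give +1.364c, exceeding c.)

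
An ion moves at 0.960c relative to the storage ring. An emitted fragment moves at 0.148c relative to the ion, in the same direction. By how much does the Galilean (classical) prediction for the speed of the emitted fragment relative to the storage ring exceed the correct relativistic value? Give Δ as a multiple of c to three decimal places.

Δ = 0.138c

Galilean: u_cl = 0.148 + 0.960 = 1.1080.
Relativistic: u_rel = (0.148 + 0.960) / (1 + 0.148·0.960) = 1.1080/1.1421 = 0.9702.
Δ = 1.1080 − 0.9702 = 0.1378.
(The classical prediction exceeds c; the relativistic result does not.)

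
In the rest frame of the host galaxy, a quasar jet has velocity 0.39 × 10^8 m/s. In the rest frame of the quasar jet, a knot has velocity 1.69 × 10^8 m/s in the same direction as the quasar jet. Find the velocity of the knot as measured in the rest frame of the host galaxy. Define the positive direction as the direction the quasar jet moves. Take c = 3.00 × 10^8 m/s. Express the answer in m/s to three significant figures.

In units of c (dividing by 3.00 × 10^8 m/s): v = 0.130, u' = 0.563.
u = (u' + v)/(1 + u'v/c²):
u = (0.563 + 0.130) / (1 + 0.563·0.130) = 0.6933/1.0732 = 0.6460
(Galilean addition would give +0.693c.)
Converting back: u = 0.6460 × 3.00 × 10^8 m/s.

1.94 × 10^8 m/s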